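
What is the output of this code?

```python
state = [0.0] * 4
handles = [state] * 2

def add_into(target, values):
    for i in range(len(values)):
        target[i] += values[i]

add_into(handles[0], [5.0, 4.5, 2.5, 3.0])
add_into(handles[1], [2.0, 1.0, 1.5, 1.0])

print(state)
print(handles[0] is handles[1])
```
[7.0, 5.5, 4.0, 4.0]
True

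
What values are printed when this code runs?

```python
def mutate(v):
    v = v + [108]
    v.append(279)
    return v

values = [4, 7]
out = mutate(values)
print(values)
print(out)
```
[4, 7]
[4, 7, 108, 279]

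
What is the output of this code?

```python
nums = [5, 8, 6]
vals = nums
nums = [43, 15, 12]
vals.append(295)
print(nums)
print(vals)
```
[43, 15, 12]
[5, 8, 6, 295]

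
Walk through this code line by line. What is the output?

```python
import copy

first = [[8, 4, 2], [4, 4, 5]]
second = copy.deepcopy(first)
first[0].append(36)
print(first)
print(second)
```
[[8, 4, 2, 36], [4, 4, 5]]
[[8, 4, 2], [4, 4, 5]]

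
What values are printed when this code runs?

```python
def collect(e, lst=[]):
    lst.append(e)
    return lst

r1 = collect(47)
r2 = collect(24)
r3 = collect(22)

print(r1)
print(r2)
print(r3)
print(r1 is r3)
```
[47, 24, 22]
[47, 24, 22]
[47, 24, 22]
True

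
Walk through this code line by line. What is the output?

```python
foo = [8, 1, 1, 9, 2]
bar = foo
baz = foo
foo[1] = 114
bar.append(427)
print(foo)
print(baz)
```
[8, 114, 1, 9, 2, 427]
[8, 114, 1, 9, 2, 427]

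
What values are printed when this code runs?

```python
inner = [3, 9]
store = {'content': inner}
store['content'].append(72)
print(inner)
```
[3, 9, 72]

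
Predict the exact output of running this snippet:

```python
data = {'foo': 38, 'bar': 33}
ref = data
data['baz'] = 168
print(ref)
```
{'foo': 38, 'bar': 33, 'baz': 168}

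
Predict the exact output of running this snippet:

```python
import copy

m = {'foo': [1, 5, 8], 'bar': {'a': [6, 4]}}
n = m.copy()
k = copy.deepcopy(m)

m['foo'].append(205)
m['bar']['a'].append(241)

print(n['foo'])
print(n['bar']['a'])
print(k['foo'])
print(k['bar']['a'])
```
[1, 5, 8, 205]
[6, 4, 241]
[1, 5, 8]
[6, 4]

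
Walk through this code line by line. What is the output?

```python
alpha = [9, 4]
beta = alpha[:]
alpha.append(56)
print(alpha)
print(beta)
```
[9, 4, 56]
[9, 4]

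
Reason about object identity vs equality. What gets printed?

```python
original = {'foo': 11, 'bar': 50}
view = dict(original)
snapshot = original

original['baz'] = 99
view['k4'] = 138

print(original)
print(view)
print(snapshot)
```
{'foo': 11, 'bar': 50, 'baz': 99}
{'foo': 11, 'bar': 50, 'k4': 138}
{'foo': 11, 'bar': 50, 'baz': 99}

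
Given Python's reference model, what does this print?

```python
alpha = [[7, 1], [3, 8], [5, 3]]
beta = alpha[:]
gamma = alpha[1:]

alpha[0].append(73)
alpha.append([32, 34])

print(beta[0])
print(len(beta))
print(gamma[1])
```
[7, 1, 73]
3
[5, 3]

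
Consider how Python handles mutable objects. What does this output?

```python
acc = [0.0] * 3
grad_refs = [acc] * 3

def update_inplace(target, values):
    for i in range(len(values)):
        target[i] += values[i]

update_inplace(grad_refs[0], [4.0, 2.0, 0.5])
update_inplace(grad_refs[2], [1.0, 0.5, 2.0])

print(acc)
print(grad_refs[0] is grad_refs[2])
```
[5.0, 2.5, 2.5]
True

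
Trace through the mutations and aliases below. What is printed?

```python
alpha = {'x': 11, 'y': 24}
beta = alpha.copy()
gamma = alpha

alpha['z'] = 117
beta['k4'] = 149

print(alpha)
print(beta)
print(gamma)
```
{'x': 11, 'y': 24, 'z': 117}
{'x': 11, 'y': 24, 'k4': 149}
{'x': 11, 'y': 24, 'z': 117}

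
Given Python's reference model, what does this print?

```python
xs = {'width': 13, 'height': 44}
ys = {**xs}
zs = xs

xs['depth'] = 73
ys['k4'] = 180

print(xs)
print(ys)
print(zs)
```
{'width': 13, 'height': 44, 'depth': 73}
{'width': 13, 'height': 44, 'k4': 180}
{'width': 13, 'height': 44, 'depth': 73}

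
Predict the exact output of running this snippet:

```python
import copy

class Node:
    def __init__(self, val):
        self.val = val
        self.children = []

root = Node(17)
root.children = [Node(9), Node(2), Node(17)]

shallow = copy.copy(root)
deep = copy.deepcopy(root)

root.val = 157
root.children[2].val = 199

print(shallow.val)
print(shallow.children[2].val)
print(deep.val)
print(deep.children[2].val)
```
17
199
17
17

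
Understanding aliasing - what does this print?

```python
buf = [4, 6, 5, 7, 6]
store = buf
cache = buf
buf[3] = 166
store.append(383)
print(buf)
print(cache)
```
[4, 6, 5, 166, 6, 383]
[4, 6, 5, 166, 6, 383]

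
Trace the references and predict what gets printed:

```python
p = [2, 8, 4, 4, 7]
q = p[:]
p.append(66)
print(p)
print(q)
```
[2, 8, 4, 4, 7, 66]
[2, 8, 4, 4, 7]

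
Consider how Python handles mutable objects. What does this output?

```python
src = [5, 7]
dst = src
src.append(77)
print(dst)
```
[5, 7, 77]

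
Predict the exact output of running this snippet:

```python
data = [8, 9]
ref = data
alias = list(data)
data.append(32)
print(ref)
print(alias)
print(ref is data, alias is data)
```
[8, 9, 32]
[8, 9]
True False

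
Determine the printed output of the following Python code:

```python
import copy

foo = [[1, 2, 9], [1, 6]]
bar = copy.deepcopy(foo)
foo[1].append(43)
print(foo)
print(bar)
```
[[1, 2, 9], [1, 6, 43]]
[[1, 2, 9], [1, 6]]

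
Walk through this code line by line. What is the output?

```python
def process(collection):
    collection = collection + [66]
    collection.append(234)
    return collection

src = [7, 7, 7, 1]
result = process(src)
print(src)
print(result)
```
[7, 7, 7, 1]
[7, 7, 7, 1, 66, 234]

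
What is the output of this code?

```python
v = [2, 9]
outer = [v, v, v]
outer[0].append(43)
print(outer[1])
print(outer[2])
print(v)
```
[2, 9, 43]
[2, 9, 43]
[2, 9, 43]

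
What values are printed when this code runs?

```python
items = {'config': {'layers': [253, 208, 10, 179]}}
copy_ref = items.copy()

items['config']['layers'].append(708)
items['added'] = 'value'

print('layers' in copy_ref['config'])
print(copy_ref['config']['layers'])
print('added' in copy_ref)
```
True
[253, 208, 10, 179, 708]
False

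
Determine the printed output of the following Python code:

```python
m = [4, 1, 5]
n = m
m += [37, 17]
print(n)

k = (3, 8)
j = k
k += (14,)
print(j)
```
[4, 1, 5, 37, 17]
(3, 8)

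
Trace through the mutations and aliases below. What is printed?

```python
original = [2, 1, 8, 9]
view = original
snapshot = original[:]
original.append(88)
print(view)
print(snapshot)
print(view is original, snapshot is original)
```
[2, 1, 8, 9, 88]
[2, 1, 8, 9]
True False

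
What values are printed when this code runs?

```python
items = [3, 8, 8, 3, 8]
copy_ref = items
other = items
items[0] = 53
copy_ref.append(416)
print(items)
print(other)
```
[53, 8, 8, 3, 8, 416]
[53, 8, 8, 3, 8, 416]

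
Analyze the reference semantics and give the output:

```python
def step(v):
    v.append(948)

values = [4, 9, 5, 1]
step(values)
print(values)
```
[4, 9, 5, 1, 948]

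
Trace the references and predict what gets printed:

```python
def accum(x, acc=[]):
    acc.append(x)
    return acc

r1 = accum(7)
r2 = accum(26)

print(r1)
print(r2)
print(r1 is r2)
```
[7, 26]
[7, 26]
True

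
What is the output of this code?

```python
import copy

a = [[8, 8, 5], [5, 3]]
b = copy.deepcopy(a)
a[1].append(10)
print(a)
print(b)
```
[[8, 8, 5], [5, 3, 10]]
[[8, 8, 5], [5, 3]]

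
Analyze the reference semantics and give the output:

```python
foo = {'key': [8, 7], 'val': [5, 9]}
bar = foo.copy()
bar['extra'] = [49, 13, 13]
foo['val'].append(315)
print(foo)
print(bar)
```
{'key': [8, 7], 'val': [5, 9, 315]}
{'key': [8, 7], 'val': [5, 9, 315], 'extra': [49, 13, 13]}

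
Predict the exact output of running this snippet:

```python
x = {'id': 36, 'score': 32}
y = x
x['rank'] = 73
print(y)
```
{'id': 36, 'score': 32, 'rank': 73}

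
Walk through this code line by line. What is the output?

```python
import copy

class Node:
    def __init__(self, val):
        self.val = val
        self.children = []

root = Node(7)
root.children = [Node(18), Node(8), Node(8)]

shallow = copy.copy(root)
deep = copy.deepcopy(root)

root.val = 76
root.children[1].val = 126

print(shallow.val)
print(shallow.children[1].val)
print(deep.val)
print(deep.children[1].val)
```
7
126
7
8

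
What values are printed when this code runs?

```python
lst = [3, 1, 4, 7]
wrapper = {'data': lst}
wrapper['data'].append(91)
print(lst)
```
[3, 1, 4, 7, 91]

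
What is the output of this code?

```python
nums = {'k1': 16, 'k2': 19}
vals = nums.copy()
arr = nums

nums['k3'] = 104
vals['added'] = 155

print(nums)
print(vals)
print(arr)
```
{'k1': 16, 'k2': 19, 'k3': 104}
{'k1': 16, 'k2': 19, 'added': 155}
{'k1': 16, 'k2': 19, 'k3': 104}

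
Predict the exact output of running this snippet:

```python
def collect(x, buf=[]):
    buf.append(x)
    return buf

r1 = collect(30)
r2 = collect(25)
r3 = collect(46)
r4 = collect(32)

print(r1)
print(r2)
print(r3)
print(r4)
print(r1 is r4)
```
[30, 25, 46, 32]
[30, 25, 46, 32]
[30, 25, 46, 32]
[30, 25, 46, 32]
True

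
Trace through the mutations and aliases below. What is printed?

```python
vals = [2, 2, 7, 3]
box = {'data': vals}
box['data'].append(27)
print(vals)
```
[2, 2, 7, 3, 27]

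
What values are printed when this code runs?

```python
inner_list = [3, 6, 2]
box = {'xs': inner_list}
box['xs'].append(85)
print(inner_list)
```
[3, 6, 2, 85]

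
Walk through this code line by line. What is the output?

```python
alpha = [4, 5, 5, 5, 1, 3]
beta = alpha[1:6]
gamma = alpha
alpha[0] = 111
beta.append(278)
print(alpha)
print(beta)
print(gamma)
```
[111, 5, 5, 5, 1, 3]
[5, 5, 5, 1, 3, 278]
[111, 5, 5, 5, 1, 3]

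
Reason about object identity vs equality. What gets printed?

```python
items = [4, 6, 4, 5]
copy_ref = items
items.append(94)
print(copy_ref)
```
[4, 6, 4, 5, 94]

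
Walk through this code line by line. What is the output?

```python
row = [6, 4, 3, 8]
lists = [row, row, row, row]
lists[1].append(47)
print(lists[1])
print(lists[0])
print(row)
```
[6, 4, 3, 8, 47]
[6, 4, 3, 8, 47]
[6, 4, 3, 8, 47]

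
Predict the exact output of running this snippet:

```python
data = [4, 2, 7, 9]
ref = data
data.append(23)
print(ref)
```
[4, 2, 7, 9, 23]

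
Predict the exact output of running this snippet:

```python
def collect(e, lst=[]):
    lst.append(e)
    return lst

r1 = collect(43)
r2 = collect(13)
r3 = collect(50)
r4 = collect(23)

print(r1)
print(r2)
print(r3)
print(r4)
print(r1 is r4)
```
[43, 13, 50, 23]
[43, 13, 50, 23]
[43, 13, 50, 23]
[43, 13, 50, 23]
True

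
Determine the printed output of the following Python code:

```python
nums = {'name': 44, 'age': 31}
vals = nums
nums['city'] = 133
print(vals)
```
{'name': 44, 'age': 31, 'city': 133}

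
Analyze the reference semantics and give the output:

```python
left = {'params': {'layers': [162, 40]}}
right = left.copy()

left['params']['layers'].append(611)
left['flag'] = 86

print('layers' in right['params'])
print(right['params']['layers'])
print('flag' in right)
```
True
[162, 40, 611]
False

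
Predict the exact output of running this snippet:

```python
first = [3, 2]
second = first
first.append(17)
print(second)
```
[3, 2, 17]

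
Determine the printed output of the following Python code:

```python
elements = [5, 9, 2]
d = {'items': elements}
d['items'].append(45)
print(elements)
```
[5, 9, 2, 45]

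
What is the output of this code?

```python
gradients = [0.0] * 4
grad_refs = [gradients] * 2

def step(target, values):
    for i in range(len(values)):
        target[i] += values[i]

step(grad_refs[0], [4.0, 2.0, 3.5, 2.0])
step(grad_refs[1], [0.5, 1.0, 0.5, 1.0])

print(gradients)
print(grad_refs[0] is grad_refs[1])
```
[4.5, 3.0, 4.0, 3.0]
True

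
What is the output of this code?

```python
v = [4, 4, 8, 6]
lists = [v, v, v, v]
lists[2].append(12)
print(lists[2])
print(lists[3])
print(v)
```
[4, 4, 8, 6, 12]
[4, 4, 8, 6, 12]
[4, 4, 8, 6, 12]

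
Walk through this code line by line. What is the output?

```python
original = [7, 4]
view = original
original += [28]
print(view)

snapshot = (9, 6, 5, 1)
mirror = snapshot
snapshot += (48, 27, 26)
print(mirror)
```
[7, 4, 28]
(9, 6, 5, 1)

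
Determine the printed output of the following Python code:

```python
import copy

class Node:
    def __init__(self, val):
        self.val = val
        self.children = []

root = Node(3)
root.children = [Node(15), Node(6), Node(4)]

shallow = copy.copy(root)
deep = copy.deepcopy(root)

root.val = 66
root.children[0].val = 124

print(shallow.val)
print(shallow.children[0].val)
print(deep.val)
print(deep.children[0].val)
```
3
124
3
15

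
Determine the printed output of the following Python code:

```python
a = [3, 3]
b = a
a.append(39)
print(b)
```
[3, 3, 39]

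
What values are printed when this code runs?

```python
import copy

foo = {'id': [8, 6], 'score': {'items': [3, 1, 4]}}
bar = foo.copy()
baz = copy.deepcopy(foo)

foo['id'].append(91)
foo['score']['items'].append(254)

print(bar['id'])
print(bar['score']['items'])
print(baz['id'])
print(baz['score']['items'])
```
[8, 6, 91]
[3, 1, 4, 254]
[8, 6]
[3, 1, 4]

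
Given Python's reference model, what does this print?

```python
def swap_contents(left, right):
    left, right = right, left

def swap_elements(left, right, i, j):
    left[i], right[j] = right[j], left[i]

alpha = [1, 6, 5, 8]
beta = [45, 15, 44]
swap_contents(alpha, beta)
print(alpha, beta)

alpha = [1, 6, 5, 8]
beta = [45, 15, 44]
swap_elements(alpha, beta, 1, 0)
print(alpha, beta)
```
[1, 6, 5, 8] [45, 15, 44]
[1, 45, 5, 8] [6, 15, 44]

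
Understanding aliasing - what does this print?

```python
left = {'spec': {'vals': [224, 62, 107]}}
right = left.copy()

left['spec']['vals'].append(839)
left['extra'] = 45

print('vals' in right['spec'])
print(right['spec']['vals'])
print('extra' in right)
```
True
[224, 62, 107, 839]
False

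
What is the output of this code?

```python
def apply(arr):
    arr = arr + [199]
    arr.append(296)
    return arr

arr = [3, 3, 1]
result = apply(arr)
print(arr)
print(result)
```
[3, 3, 1]
[3, 3, 1, 199, 296]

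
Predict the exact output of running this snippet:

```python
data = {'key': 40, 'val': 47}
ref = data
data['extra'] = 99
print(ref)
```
{'key': 40, 'val': 47, 'extra': 99}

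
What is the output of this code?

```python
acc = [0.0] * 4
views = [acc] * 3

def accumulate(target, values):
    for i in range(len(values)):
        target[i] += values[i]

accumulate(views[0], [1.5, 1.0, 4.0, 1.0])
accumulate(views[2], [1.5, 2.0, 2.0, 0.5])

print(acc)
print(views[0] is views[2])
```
[3.0, 3.0, 6.0, 1.5]
True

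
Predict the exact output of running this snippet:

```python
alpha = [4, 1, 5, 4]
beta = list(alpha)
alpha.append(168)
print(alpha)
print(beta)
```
[4, 1, 5, 4, 168]
[4, 1, 5, 4]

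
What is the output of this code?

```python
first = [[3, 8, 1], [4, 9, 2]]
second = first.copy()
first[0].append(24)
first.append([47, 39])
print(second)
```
[[3, 8, 1, 24], [4, 9, 2]]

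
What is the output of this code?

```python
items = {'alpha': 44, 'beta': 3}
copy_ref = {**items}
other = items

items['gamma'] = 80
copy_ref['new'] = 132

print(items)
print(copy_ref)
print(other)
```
{'alpha': 44, 'beta': 3, 'gamma': 80}
{'alpha': 44, 'beta': 3, 'new': 132}
{'alpha': 44, 'beta': 3, 'gamma': 80}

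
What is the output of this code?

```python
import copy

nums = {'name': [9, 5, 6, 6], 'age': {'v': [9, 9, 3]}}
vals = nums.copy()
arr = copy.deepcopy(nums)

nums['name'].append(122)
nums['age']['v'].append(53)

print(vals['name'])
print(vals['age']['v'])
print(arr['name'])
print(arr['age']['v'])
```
[9, 5, 6, 6, 122]
[9, 9, 3, 53]
[9, 5, 6, 6]
[9, 9, 3]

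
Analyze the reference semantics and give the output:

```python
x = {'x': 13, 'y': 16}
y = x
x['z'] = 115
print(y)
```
{'x': 13, 'y': 16, 'z': 115}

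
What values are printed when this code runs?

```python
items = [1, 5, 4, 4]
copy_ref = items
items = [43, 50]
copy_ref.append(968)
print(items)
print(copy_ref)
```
[43, 50]
[1, 5, 4, 4, 968]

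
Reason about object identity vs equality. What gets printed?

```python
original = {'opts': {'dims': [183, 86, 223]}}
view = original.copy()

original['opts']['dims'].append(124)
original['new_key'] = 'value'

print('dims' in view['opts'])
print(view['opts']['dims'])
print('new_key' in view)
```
True
[183, 86, 223, 124]
False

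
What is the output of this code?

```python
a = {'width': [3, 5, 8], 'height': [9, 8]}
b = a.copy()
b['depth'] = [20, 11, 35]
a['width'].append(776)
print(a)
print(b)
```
{'width': [3, 5, 8, 776], 'height': [9, 8]}
{'width': [3, 5, 8, 776], 'height': [9, 8], 'depth': [20, 11, 35]}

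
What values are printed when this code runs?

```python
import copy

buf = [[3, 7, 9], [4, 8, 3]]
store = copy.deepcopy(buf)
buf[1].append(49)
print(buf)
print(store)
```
[[3, 7, 9], [4, 8, 3, 49]]
[[3, 7, 9], [4, 8, 3]]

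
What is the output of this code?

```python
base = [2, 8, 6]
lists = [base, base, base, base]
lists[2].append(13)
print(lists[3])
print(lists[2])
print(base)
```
[2, 8, 6, 13]
[2, 8, 6, 13]
[2, 8, 6, 13]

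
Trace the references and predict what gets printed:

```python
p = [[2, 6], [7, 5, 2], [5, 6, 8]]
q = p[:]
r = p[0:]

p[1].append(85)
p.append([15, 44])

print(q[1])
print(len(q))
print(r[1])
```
[7, 5, 2, 85]
3
[7, 5, 2, 85]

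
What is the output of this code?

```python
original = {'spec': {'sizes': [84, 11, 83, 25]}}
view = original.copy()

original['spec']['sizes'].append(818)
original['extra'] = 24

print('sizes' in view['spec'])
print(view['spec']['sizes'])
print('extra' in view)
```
True
[84, 11, 83, 25, 818]
False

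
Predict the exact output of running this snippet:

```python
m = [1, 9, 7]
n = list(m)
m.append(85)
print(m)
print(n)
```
[1, 9, 7, 85]
[1, 9, 7]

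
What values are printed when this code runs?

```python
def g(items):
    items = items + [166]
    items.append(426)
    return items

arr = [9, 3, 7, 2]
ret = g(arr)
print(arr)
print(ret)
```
[9, 3, 7, 2]
[9, 3, 7, 2, 166, 426]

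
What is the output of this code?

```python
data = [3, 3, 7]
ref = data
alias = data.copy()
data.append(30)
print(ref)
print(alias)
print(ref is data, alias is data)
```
[3, 3, 7, 30]
[3, 3, 7]
True False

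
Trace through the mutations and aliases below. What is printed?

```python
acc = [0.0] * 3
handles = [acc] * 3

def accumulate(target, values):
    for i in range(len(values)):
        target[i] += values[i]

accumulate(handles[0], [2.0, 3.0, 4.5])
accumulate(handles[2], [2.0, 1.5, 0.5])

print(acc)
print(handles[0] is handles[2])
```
[4.0, 4.5, 5.0]
True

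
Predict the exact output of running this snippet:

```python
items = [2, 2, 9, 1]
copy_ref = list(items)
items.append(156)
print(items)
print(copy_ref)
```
[2, 2, 9, 1, 156]
[2, 2, 9, 1]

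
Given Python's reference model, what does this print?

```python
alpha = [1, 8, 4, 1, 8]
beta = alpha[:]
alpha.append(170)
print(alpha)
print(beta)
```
[1, 8, 4, 1, 8, 170]
[1, 8, 4, 1, 8]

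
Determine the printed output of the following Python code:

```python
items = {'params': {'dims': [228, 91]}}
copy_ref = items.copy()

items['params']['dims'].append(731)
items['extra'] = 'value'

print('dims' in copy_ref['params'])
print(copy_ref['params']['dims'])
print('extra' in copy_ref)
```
True
[228, 91, 731]
False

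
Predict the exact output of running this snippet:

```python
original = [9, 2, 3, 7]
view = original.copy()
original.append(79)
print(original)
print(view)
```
[9, 2, 3, 7, 79]
[9, 2, 3, 7]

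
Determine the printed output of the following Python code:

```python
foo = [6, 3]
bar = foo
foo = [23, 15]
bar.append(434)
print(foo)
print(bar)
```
[23, 15]
[6, 3, 434]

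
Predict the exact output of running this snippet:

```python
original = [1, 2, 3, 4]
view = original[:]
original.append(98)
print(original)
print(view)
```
[1, 2, 3, 4, 98]
[1, 2, 3, 4]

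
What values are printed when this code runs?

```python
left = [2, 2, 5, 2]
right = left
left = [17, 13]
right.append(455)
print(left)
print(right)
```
[17, 13]
[2, 2, 5, 2, 455]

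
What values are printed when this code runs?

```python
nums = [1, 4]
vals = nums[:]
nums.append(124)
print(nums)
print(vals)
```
[1, 4, 124]
[1, 4]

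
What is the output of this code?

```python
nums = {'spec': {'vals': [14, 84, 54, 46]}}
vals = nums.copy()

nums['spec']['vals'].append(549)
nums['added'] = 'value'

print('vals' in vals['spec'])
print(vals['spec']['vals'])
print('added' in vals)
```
True
[14, 84, 54, 46, 549]
False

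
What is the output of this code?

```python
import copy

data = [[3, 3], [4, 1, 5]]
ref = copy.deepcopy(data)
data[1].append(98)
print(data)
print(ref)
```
[[3, 3], [4, 1, 5, 98]]
[[3, 3], [4, 1, 5]]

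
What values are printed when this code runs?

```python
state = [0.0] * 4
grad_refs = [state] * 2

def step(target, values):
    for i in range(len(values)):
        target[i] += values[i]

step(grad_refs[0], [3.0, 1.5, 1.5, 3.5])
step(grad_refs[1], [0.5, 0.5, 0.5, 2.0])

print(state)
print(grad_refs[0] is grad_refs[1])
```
[3.5, 2.0, 2.0, 5.5]
True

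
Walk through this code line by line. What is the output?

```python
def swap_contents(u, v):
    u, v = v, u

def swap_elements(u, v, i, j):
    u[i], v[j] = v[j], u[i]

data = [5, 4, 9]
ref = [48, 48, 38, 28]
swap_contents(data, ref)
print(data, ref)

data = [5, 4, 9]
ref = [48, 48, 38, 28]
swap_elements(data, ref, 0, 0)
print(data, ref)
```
[5, 4, 9] [48, 48, 38, 28]
[48, 4, 9] [5, 48, 38, 28]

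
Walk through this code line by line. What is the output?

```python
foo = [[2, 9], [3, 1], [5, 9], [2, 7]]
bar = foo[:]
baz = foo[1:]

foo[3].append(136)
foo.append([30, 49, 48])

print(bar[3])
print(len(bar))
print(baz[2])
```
[2, 7, 136]
4
[2, 7, 136]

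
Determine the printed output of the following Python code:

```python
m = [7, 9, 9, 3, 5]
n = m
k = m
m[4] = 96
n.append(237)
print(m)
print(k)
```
[7, 9, 9, 3, 96, 237]
[7, 9, 9, 3, 96, 237]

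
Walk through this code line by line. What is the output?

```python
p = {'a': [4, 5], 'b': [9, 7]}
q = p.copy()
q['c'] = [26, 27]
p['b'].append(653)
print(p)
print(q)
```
{'a': [4, 5], 'b': [9, 7, 653]}
{'a': [4, 5], 'b': [9, 7, 653], 'c': [26, 27]}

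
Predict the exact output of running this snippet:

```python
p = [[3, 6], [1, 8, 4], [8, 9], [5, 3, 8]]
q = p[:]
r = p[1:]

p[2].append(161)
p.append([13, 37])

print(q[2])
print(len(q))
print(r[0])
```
[8, 9, 161]
4
[1, 8, 4]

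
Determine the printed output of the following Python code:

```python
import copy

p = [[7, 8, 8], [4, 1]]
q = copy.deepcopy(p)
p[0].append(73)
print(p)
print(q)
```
[[7, 8, 8, 73], [4, 1]]
[[7, 8, 8], [4, 1]]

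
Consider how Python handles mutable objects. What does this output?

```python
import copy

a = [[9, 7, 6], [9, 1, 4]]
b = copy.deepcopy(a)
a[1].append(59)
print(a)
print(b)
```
[[9, 7, 6], [9, 1, 4, 59]]
[[9, 7, 6], [9, 1, 4]]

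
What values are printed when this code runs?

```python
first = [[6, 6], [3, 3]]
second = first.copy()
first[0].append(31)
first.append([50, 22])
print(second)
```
[[6, 6, 31], [3, 3]]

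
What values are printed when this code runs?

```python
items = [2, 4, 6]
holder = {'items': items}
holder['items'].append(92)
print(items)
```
[2, 4, 6, 92]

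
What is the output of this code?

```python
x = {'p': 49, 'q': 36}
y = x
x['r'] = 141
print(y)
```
{'p': 49, 'q': 36, 'r': 141}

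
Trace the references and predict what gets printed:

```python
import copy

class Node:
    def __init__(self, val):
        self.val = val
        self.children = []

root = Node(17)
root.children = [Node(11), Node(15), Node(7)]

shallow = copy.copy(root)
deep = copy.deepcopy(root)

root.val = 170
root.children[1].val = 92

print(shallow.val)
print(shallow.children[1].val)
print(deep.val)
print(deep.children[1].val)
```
17
92
17
15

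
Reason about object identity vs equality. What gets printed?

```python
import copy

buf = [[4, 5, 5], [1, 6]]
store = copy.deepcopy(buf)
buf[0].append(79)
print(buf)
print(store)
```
[[4, 5, 5, 79], [1, 6]]
[[4, 5, 5], [1, 6]]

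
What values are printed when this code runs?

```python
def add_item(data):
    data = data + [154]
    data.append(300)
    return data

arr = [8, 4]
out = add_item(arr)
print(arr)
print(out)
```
[8, 4]
[8, 4, 154, 300]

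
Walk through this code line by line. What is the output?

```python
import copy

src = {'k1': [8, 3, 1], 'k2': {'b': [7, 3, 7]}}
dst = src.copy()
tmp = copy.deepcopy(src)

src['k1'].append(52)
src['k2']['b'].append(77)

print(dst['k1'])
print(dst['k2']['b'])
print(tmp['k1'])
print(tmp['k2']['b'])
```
[8, 3, 1, 52]
[7, 3, 7, 77]
[8, 3, 1]
[7, 3, 7]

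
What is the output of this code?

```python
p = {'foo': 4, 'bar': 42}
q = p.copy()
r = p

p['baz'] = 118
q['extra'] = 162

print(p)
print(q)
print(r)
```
{'foo': 4, 'bar': 42, 'baz': 118}
{'foo': 4, 'bar': 42, 'extra': 162}
{'foo': 4, 'bar': 42, 'baz': 118}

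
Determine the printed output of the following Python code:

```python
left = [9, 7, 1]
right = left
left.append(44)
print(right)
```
[9, 7, 1, 44]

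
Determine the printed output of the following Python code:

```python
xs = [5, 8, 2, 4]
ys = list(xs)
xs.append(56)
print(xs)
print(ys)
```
[5, 8, 2, 4, 56]
[5, 8, 2, 4]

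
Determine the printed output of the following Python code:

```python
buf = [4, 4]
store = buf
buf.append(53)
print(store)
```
[4, 4, 53]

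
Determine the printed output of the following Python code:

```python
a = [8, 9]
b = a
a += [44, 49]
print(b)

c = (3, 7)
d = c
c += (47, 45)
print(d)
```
[8, 9, 44, 49]
(3, 7)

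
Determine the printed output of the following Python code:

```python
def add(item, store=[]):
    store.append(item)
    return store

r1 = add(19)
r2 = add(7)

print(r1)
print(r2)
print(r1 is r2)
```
[19, 7]
[19, 7]
True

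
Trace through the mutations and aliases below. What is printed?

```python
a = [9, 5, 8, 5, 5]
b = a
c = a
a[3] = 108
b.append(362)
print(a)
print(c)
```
[9, 5, 8, 108, 5, 362]
[9, 5, 8, 108, 5, 362]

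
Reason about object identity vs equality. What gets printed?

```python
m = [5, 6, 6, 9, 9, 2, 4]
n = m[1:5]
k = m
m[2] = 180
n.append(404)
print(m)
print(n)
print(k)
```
[5, 6, 180, 9, 9, 2, 4]
[6, 6, 9, 9, 404]
[5, 6, 180, 9, 9, 2, 4]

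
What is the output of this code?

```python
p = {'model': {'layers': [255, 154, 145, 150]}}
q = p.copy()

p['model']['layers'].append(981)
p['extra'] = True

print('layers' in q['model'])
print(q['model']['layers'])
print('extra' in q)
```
True
[255, 154, 145, 150, 981]
False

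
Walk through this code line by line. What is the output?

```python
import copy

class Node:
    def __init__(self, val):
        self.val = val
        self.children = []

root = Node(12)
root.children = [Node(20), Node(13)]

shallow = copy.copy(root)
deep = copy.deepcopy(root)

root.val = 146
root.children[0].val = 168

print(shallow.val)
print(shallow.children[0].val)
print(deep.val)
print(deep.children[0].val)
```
12
168
12
20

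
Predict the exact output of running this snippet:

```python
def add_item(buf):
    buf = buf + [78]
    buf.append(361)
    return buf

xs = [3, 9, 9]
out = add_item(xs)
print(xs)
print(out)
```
[3, 9, 9]
[3, 9, 9, 78, 361]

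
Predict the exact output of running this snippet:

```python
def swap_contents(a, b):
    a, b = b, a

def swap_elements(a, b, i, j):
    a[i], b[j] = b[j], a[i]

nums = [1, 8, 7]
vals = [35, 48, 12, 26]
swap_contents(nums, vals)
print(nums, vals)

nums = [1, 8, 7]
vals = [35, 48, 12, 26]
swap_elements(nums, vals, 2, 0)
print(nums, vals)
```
[1, 8, 7] [35, 48, 12, 26]
[1, 8, 35] [7, 48, 12, 26]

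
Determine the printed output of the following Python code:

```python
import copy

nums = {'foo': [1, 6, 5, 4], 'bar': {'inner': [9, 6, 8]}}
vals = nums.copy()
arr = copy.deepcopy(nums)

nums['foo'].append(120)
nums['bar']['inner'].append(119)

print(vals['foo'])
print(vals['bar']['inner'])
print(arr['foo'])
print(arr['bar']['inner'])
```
[1, 6, 5, 4, 120]
[9, 6, 8, 119]
[1, 6, 5, 4]
[9, 6, 8]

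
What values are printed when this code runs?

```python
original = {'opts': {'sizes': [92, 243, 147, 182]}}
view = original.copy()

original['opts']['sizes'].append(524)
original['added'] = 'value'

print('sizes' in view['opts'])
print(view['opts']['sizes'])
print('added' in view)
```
True
[92, 243, 147, 182, 524]
False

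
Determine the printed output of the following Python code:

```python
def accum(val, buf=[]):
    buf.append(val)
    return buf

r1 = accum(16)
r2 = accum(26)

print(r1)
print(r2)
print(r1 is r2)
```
[16, 26]
[16, 26]
True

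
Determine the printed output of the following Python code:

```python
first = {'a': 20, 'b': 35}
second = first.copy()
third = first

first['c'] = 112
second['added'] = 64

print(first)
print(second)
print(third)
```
{'a': 20, 'b': 35, 'c': 112}
{'a': 20, 'b': 35, 'added': 64}
{'a': 20, 'b': 35, 'c': 112}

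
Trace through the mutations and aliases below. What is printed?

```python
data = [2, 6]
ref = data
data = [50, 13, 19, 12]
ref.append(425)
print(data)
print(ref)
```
[50, 13, 19, 12]
[2, 6, 425]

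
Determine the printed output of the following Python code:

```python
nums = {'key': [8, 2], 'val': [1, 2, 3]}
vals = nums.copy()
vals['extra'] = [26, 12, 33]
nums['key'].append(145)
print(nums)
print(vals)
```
{'key': [8, 2, 145], 'val': [1, 2, 3]}
{'key': [8, 2, 145], 'val': [1, 2, 3], 'extra': [26, 12, 33]}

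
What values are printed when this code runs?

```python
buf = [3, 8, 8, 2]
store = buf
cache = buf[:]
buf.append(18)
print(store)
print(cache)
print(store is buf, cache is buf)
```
[3, 8, 8, 2, 18]
[3, 8, 8, 2]
True False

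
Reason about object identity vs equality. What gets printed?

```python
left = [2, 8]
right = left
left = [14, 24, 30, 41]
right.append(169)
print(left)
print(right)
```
[14, 24, 30, 41]
[2, 8, 169]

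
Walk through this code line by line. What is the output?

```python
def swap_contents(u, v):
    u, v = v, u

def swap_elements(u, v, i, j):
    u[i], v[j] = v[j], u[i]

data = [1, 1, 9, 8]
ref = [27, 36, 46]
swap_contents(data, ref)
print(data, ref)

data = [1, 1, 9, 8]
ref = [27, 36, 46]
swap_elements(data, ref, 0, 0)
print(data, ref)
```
[1, 1, 9, 8] [27, 36, 46]
[27, 1, 9, 8] [1, 36, 46]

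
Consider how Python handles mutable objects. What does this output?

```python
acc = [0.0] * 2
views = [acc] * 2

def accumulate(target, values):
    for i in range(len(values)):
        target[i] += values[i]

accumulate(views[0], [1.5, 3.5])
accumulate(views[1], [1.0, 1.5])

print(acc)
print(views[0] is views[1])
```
[2.5, 5.0]
True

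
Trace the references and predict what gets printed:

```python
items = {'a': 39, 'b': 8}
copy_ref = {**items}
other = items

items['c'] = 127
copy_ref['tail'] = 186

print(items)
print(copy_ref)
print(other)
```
{'a': 39, 'b': 8, 'c': 127}
{'a': 39, 'b': 8, 'tail': 186}
{'a': 39, 'b': 8, 'c': 127}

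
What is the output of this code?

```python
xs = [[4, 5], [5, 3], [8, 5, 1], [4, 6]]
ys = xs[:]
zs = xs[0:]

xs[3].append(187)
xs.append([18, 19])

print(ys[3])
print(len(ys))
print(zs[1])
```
[4, 6, 187]
4
[5, 3]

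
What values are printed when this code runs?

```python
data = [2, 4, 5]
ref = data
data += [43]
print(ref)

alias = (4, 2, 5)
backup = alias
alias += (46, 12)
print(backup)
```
[2, 4, 5, 43]
(4, 2, 5)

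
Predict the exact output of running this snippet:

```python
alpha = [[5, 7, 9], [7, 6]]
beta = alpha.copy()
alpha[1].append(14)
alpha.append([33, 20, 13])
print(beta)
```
[[5, 7, 9], [7, 6, 14]]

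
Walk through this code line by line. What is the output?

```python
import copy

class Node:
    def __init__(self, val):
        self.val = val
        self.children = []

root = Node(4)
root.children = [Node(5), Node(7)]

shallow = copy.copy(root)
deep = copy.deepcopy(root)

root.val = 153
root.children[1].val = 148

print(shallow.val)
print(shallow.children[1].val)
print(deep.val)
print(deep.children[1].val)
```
4
148
4
7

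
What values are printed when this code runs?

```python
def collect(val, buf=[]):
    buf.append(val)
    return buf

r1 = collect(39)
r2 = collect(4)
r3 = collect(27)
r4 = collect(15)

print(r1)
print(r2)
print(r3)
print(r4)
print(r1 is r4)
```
[39, 4, 27, 15]
[39, 4, 27, 15]
[39, 4, 27, 15]
[39, 4, 27, 15]
True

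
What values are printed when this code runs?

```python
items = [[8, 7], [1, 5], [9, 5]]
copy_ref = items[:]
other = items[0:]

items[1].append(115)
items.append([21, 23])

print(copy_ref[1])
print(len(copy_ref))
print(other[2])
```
[1, 5, 115]
3
[9, 5]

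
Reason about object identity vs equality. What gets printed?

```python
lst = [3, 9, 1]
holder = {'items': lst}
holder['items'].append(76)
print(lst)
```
[3, 9, 1, 76]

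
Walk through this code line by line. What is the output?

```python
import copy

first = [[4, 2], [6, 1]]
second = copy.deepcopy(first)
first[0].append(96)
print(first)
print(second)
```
[[4, 2, 96], [6, 1]]
[[4, 2], [6, 1]]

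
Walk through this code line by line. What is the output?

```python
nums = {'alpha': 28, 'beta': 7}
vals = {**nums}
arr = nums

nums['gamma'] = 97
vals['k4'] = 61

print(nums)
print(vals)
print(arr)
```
{'alpha': 28, 'beta': 7, 'gamma': 97}
{'alpha': 28, 'beta': 7, 'k4': 61}
{'alpha': 28, 'beta': 7, 'gamma': 97}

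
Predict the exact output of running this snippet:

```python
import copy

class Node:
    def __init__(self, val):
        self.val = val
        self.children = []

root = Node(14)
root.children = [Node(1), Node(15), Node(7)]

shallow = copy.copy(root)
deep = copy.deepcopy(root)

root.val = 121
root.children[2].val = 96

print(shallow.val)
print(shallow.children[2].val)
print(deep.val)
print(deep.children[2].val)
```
14
96
14
7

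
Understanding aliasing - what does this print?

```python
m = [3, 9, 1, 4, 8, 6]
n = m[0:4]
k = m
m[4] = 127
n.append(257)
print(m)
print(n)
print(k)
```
[3, 9, 1, 4, 127, 6]
[3, 9, 1, 4, 257]
[3, 9, 1, 4, 127, 6]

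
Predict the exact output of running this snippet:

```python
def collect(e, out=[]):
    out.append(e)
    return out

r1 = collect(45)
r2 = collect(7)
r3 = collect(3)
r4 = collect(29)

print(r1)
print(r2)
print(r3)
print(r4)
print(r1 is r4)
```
[45, 7, 3, 29]
[45, 7, 3, 29]
[45, 7, 3, 29]
[45, 7, 3, 29]
True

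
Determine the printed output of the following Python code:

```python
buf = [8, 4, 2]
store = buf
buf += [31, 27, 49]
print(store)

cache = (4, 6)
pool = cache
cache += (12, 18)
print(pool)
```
[8, 4, 2, 31, 27, 49]
(4, 6)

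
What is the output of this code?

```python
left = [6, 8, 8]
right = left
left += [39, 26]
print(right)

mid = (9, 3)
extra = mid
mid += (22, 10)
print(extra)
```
[6, 8, 8, 39, 26]
(9, 3)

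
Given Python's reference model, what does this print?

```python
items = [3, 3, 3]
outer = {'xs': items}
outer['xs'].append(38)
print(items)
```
[3, 3, 3, 38]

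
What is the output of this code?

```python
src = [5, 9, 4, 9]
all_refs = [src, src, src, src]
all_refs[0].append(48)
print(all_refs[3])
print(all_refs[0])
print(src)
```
[5, 9, 4, 9, 48]
[5, 9, 4, 9, 48]
[5, 9, 4, 9, 48]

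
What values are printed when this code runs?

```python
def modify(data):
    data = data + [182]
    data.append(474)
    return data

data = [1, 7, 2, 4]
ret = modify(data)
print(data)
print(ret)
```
[1, 7, 2, 4]
[1, 7, 2, 4, 182, 474]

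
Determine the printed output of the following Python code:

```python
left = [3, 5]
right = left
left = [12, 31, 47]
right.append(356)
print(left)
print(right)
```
[12, 31, 47]
[3, 5, 356]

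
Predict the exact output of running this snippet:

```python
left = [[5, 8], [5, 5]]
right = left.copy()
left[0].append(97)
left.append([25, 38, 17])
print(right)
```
[[5, 8, 97], [5, 5]]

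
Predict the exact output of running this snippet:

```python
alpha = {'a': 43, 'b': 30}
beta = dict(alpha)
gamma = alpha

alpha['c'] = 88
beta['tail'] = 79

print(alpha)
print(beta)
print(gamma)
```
{'a': 43, 'b': 30, 'c': 88}
{'a': 43, 'b': 30, 'tail': 79}
{'a': 43, 'b': 30, 'c': 88}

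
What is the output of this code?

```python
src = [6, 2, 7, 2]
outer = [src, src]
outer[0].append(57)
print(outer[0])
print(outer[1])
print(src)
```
[6, 2, 7, 2, 57]
[6, 2, 7, 2, 57]
[6, 2, 7, 2, 57]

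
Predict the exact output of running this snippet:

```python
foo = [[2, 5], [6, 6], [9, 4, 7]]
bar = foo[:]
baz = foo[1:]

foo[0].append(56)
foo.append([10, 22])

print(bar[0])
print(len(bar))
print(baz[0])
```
[2, 5, 56]
3
[6, 6]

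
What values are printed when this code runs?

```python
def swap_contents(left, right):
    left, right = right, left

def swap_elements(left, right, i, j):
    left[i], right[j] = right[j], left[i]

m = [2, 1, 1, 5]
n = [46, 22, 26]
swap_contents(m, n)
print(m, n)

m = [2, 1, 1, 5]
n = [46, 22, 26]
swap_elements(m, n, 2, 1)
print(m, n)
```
[2, 1, 1, 5] [46, 22, 26]
[2, 1, 22, 5] [46, 1, 26]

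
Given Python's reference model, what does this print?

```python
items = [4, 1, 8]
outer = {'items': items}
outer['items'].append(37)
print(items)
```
[4, 1, 8, 37]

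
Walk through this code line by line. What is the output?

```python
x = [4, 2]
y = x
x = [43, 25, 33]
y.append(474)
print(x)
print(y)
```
[43, 25, 33]
[4, 2, 474]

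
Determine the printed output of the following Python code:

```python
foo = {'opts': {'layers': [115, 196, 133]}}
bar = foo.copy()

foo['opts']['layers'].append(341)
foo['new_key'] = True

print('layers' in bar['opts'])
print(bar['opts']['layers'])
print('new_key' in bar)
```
True
[115, 196, 133, 341]
False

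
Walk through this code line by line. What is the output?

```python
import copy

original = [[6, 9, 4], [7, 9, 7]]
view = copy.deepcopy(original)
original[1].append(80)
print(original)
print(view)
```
[[6, 9, 4], [7, 9, 7, 80]]
[[6, 9, 4], [7, 9, 7]]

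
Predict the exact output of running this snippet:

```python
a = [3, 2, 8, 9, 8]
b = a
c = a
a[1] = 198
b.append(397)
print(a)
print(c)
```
[3, 198, 8, 9, 8, 397]
[3, 198, 8, 9, 8, 397]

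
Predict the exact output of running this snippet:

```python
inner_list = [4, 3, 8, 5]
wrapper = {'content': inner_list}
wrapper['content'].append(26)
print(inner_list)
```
[4, 3, 8, 5, 26]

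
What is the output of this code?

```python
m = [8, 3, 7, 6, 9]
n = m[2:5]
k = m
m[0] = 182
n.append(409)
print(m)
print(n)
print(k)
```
[182, 3, 7, 6, 9]
[7, 6, 9, 409]
[182, 3, 7, 6, 9]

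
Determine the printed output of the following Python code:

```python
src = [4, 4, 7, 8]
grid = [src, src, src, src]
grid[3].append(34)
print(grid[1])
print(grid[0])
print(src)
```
[4, 4, 7, 8, 34]
[4, 4, 7, 8, 34]
[4, 4, 7, 8, 34]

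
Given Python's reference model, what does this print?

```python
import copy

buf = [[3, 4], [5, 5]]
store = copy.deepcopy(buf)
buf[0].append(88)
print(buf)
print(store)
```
[[3, 4, 88], [5, 5]]
[[3, 4], [5, 5]]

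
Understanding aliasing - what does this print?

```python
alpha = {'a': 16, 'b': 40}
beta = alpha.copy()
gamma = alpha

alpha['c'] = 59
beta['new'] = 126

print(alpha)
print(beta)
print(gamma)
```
{'a': 16, 'b': 40, 'c': 59}
{'a': 16, 'b': 40, 'new': 126}
{'a': 16, 'b': 40, 'c': 59}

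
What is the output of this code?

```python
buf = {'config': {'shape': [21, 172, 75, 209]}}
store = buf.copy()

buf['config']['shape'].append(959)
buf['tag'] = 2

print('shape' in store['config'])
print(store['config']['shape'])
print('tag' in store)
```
True
[21, 172, 75, 209, 959]
False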